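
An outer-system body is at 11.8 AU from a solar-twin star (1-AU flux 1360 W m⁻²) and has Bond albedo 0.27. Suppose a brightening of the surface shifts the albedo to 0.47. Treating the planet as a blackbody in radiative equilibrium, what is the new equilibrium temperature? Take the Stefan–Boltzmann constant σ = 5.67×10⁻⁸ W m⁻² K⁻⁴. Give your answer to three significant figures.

Irradiance scales as 1/d², so S = 1360 W m⁻² × (1/11.8)² = 9.767 W m⁻².
T₂ = [S(1−α₂)/(4σ)]^(1/4) = [9.767·0.53/(4σ)]^(1/4) = 69.12 K.

69.1 K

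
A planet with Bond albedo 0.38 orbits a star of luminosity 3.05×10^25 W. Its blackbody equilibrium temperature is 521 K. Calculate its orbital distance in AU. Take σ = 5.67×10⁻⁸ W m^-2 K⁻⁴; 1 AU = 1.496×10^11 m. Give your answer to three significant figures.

0.0634 AU

Energy balance gives S = 4σT⁴/(1−α) = 26950 W m^-2.
From L = 4πd²S, d = √(3.05×10^25/(4π·26950)) = 9.490×10^9 m = 0.06343 AU.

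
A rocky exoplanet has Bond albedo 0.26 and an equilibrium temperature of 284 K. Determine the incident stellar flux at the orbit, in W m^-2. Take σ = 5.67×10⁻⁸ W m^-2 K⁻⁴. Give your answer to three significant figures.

1990 W m^-2

From S(1−α)/4 = σT⁴: S = 4σT⁴/(1−α).
σT⁴ = 5.67×10⁻⁸·(284)⁴ = 368.9 W m^-2.
S = 4·368.9/0.74 = 1994 W m^-2.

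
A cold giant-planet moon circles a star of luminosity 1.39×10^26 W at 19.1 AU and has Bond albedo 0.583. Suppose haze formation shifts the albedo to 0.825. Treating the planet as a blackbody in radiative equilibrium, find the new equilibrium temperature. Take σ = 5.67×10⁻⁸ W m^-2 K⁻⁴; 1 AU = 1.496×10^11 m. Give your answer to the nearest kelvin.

32 kelvin

d = 19.1 × 1.496×10^11 m = 2.857×10^12 m.
Spreading L over a sphere of radius d: S = 1.39×10^26/(4π·2.86×10^12²) = 1.355 W m^-2.
With the new albedo, S(1−α₂)/4 = 0.05927 W m^-2, so T₂ = 31.98 K.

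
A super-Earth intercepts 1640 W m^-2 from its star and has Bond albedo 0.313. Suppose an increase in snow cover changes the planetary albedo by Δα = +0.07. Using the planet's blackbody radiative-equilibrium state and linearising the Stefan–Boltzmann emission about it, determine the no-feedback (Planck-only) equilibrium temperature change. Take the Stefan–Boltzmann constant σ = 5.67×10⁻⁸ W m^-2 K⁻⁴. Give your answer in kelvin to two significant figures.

Unperturbed T_e = [1640·(1−0.313)/(4σ)]^¼ = 265.5 K.
The change in absorbed flux is Δ[S(1−α)/4] = −SΔα/4 = -28.70 W m^-2.
The Planck feedback parameter is 4σT_e³ = 4.244 W m^-2/K.
So ΔT₀ = -28.70/4.244 = -6.76 K.

-6.8 K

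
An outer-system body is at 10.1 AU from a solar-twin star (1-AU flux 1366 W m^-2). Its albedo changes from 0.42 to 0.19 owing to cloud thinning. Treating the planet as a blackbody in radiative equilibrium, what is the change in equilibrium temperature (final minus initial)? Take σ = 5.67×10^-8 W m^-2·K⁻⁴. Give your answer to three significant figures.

Irradiance scales as 1/d², so S = 1366 W m^-2 × (1/10.1)² = 13.39 W m^-2.
Before: T₁ = [13.39·0.58/(4σ)]^(1/4) = 76.50 K.
After:  T₂ = [13.39·0.81/(4σ)]^(1/4) = 83.16 K.
ΔT = T₂ − T₁ = 6.662 K.

6.66 kelvin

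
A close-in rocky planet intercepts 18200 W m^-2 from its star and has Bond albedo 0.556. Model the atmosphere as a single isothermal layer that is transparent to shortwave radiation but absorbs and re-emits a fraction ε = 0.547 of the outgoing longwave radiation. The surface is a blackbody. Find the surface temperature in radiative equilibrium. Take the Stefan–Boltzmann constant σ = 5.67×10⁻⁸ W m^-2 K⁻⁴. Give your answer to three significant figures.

471 kelvin

Effective emission temperature (TOA balance): σT_e⁴ = S(1−α)/4 = 2020 W m^-2 → T_e = 434.5 K.
The surface balance (absorbed SW + ε·downward IR = σT_s⁴) with T_a⁴ = T_s⁴/2 reduces to T_s = T_e·[2/(2−ε)]^¼ = 470.6 K.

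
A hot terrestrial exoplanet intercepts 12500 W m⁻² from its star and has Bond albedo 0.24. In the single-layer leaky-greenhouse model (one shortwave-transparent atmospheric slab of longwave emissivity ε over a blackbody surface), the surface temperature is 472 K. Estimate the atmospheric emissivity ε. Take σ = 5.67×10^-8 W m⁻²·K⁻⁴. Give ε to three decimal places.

Effective temperature: T_e = [S(1−α)/(4σ)]^(1/4) = 452.4 K.
T_s⁴ = T_e⁴·2/(2−ε) → ε = 2 − 2(T_e/T_s)⁴ = 2 − 2·(452.4/472)⁴ = 0.3121.

0.312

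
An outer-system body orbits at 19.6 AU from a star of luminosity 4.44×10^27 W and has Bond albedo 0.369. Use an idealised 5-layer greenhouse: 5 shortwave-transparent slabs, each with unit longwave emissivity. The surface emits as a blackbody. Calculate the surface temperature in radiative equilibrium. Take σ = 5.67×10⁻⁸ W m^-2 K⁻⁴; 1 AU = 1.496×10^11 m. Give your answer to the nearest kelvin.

Orbital distance: d = 19.6 AU = 2.932×10^12 m.
Spreading L over a sphere of radius d: S = 4.44×10^27/(4π·2.93×10^12²) = 41.10 W m^-2.
OLR = S(1−α)/4 = 6.483 W m^-2; the top layer radiates at T_e = 103.4 K.
With N = 5 opaque layers, T_s = (N+1)^(1/4)·T_e = 6^(1/4)·103.4 = 161.8 K.

162 kelvin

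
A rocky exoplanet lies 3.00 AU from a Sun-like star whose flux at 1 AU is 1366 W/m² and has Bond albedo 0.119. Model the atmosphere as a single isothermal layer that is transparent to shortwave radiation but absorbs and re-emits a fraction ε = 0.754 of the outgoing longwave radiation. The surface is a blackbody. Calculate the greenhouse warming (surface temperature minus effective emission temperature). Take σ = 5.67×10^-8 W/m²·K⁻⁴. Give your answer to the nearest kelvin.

Irradiance scales as 1/d², so S = 1366 W/m² × (1/3.00)² = 151.8 W/m².
The planet radiates to space at T_e = [S(1−α)/(4σ)]^(1/4) = 155.8 K.
Surface balance with a leaky layer gives σT_s⁴ = σT_e⁴·2/(2−ε), so T_s = T_e·[2/(2−0.754)]^(1/4) = 175.4 K.
The atmosphere warms the surface by 19.57 K.

20 kelvin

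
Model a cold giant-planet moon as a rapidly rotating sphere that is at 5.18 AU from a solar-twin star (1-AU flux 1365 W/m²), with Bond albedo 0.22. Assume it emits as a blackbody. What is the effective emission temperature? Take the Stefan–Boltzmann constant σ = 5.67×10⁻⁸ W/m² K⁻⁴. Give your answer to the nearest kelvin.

115 kelvin

Irradiance scales as 1/d², so S = 1365 W/m² × (1/5.18)² = 50.87 W/m².
Absorbed flux (global mean): S(1−α)/4 = 50.87·0.78/4 = 9.920 W/m².
In equilibrium σT⁴ equals this, so T = 115.0 K.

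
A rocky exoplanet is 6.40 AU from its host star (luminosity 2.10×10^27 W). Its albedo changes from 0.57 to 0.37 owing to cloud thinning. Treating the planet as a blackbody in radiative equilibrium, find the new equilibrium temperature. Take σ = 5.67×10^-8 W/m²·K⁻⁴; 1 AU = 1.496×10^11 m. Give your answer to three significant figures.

150 kelvin

Orbital distance: d = 6.40 AU = 9.574×10^11 m.
Flux at the orbit: S = L/(4πd²) = 2.10×10^27/(4π·(9.57×10^11)²) = 182.3 W/m².
New equilibrium: T₂ = [(1−0.37)·182.3/(4σ)]^(1/4) = 150.0 K.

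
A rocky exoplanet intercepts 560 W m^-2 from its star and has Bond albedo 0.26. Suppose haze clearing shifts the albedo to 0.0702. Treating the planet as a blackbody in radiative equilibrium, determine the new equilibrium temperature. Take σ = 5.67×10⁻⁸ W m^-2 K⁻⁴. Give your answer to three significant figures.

219 K

New equilibrium: T₂ = [(1−0.0702)·560.0/(4σ)]^(1/4) = 218.9 K.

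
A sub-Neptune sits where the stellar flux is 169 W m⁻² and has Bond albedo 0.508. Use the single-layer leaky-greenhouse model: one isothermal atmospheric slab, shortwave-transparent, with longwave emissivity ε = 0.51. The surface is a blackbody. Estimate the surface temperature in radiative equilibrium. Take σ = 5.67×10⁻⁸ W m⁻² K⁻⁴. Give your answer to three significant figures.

Effective emission temperature (TOA balance): σT_e⁴ = S(1−α)/4 = 20.79 W m⁻² → T_e = 138.4 K.
The surface balance (absorbed SW + ε·downward IR = σT_s⁴) with T_a⁴ = T_s⁴/2 reduces to T_s = T_e·[2/(2−ε)]^¼ = 148.9 K.

149 kelvin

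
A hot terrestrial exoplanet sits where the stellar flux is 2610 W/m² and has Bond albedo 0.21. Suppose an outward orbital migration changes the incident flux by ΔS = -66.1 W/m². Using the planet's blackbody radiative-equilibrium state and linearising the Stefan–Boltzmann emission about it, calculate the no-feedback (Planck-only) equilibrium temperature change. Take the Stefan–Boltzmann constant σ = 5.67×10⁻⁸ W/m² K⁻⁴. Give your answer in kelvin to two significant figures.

-2.0 K

Reference equilibrium: T_e = [S(1−α)/(4σ)]^(1/4) = 308.8 K.
TOA radiative forcing: ΔF = (1−α)ΔS/4 = 0.79·(-66.1)/4 = -13.05 W/m².
Linearising σT⁴ gives d(σT⁴)/dT = 4σT_e³ = 6.677 W/m² per K.
So ΔT₀ = -13.05/6.677 = -1.96 K.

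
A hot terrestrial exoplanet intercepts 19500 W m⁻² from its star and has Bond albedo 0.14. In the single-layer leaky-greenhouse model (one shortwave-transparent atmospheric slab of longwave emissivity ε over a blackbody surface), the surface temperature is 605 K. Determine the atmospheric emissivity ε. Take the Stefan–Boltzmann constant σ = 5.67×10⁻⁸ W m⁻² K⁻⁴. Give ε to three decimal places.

0.896

TOA balance gives T_e = 521.5 K.
Since (2−ε)/2 = (T_e/T_s)⁴ = 0.5519, ε = 0.8962.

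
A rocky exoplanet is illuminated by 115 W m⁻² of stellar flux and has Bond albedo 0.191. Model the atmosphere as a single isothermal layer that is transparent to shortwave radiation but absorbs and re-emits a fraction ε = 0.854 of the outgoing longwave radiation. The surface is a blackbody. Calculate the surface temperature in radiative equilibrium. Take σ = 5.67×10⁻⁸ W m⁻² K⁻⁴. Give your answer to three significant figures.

Effective emission temperature (TOA balance): σT_e⁴ = S(1−α)/4 = 23.26 W m⁻² → T_e = 142.3 K.
For a single slab of emissivity ε, T_s⁴ = 2T_e⁴/(2−ε); thus T_s = 142.3·(1.745)^(1/4) = 163.6 K.

164 K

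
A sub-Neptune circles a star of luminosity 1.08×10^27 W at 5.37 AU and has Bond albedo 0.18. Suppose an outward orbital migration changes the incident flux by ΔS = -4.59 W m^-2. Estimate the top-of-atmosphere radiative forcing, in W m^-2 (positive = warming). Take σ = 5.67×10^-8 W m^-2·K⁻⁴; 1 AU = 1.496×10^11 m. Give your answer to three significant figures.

Orbital distance: d = 5.37 AU = 8.034×10^11 m.
S = L/(4πd²) = 133.2 W m^-2.
ΔF = Δ[S(1−α)]/4 = (1−0.18)·-4.59/4 = -0.9410 W m^-2.

-0.941 W m^-2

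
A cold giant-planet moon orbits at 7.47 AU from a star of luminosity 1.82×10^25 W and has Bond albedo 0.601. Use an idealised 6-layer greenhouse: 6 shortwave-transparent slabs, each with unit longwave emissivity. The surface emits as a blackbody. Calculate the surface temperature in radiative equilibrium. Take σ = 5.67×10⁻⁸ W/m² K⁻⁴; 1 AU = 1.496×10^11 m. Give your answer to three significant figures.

61.5 K

d = 7.47 × 1.496×10^11 m = 1.118×10^12 m.
Spreading L over a sphere of radius d: S = 1.82×10^25/(4π·1.12×10^12²) = 1.160 W/m².
OLR = S(1−α)/4 = 0.1157 W/m²; the top layer radiates at T_e = 37.79 K.
For an N-layer opaque stack, T_s⁴ = (N+1)T_e⁴, hence T_s = (7)^(1/4)×37.79 K = 61.47 K.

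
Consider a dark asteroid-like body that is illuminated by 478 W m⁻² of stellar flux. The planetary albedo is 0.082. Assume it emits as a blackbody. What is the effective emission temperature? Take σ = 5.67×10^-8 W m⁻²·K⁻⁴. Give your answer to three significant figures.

210 kelvin

Averaging over the sphere, the absorbed flux is S(1−α)/4 = 109.7 W m⁻².
In equilibrium σT⁴ equals this, so T = 209.7 K.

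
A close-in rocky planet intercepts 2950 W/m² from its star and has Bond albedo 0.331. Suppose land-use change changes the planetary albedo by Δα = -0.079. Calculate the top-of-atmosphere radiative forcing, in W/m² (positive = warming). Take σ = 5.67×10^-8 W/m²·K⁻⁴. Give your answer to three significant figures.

58.3 W/m²

The change in absorbed flux is Δ[S(1−α)/4] = −SΔα/4 = 58.26 W/m².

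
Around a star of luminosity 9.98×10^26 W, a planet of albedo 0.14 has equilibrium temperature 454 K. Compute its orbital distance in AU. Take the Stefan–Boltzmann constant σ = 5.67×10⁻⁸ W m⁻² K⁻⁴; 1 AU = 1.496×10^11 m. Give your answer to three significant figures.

The flux needed for this T is 4σT⁴/(1−0.14) = 11200 W m⁻².
Then d = [L/(4πS)]^(1/2) = 8.419×10^10 m, i.e. 0.5628 AU.

0.563 AU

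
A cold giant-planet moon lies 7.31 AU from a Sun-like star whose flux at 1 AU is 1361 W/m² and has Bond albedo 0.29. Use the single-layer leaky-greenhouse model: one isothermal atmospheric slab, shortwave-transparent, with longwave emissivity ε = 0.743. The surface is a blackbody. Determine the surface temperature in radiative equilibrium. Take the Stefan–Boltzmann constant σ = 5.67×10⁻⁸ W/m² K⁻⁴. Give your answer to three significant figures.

Flux at the orbit: S = 1361/(7.31)² = 25.47 W/m².
Effective emission temperature (TOA balance): σT_e⁴ = S(1−α)/4 = 4.521 W/m² → T_e = 94.50 K.
Surface balance with a leaky layer gives σT_s⁴ = σT_e⁴·2/(2−ε), so T_s = T_e·[2/(2−0.743)]^(1/4) = 106.1 K.

106 K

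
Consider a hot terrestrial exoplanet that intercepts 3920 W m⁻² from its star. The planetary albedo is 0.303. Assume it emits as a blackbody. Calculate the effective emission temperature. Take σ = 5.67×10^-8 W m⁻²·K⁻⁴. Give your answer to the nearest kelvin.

331 K

Absorbed flux (global mean): S(1−α)/4 = 3920·0.697/4 = 683.1 W m⁻².
Set σT⁴ = 683.1 → T = (683.1/σ)^(1/4) = 331.3 K.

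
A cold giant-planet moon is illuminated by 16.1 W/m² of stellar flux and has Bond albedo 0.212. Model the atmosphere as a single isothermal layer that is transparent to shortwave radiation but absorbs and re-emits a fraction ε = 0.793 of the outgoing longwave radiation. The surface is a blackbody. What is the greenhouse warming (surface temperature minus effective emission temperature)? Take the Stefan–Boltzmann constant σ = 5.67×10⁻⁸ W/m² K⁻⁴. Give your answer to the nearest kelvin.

12 K

Effective emission temperature (TOA balance): σT_e⁴ = S(1−α)/4 = 3.172 W/m² → T_e = 86.48 K.
For a single slab of emissivity ε, T_s⁴ = 2T_e⁴/(2−ε); thus T_s = 86.48·(1.657)^(1/4) = 98.12 K.
The atmosphere warms the surface by 11.64 K.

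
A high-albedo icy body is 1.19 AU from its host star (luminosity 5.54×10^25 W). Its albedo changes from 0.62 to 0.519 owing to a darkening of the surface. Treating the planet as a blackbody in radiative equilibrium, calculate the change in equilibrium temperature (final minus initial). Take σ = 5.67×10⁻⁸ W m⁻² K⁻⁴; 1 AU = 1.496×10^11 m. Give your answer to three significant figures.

Orbital distance: d = 1.19 AU = 1.780×10^11 m.
Flux at the orbit: S = L/(4πd²) = 5.54×10^25/(4π·(1.78×10^11)²) = 139.1 W m⁻².
Initial: T₁ = [S(1−0.62)/(4σ)]^(1/4) = 123.6 K.
With α = 0.519, T₂ = 131.1 K.
ΔT = T₂ − T₁ = 7.499 K.

7.50 K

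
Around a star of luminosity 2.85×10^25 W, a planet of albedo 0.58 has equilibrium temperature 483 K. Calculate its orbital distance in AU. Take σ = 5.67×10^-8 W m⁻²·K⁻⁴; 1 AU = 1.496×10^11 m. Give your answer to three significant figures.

Energy balance gives S = 4σT⁴/(1−α) = 29390 W m⁻².
Then d = [L/(4πS)]^(1/2) = 8.785×10^9 m, i.e. 0.05872 AU.

0.0587 AU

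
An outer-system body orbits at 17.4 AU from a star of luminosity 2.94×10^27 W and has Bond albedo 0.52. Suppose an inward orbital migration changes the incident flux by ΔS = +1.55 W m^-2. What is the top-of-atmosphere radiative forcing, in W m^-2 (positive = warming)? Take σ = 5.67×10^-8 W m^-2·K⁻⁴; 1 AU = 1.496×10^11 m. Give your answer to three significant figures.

0.186 W m^-2

Orbital distance: d = 17.4 AU = 2.603×10^12 m.
Spreading L over a sphere of radius d: S = 2.94×10^27/(4π·2.60×10^12²) = 34.53 W m^-2.
ΔF = Δ[S(1−α)]/4 = (1−0.52)·+1.55/4 = 0.1860 W m^-2.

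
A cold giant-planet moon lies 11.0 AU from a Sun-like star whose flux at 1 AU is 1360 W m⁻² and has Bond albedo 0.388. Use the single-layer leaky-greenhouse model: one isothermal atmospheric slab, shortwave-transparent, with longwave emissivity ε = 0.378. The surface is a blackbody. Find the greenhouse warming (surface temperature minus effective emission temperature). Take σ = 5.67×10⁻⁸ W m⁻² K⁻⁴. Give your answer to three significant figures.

3.99 K

By the inverse-square law, S = 1360/11.0² = 11.24 W m⁻².
The planet radiates to space at T_e = [S(1−α)/(4σ)]^(1/4) = 74.21 K.
For a single slab of emissivity ε, T_s⁴ = 2T_e⁴/(2−ε); thus T_s = 74.21·(1.233)^(1/4) = 78.20 K.
T_s − T_e = 78.20 − 74.21 = 3.990 K.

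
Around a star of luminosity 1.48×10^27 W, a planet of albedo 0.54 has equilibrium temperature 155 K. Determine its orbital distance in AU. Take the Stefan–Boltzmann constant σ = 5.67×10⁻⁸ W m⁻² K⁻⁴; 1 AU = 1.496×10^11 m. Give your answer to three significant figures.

4.30 AU

Required flux: S = 4σT⁴/(1−α) = 284.6 W m⁻².
Then d = [L/(4πS)]^(1/2) = 6.433×10^11 m, i.e. 4.300 AU.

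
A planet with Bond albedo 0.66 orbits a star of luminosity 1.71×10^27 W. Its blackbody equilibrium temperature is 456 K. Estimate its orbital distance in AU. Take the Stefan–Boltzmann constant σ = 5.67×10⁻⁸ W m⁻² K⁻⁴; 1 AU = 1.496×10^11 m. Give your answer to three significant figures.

The flux needed for this T is 4σT⁴/(1−0.66) = 28840 W m⁻².
Then d = [L/(4πS)]^(1/2) = 6.869×10^10 m, i.e. 0.4591 AU.

0.459 AU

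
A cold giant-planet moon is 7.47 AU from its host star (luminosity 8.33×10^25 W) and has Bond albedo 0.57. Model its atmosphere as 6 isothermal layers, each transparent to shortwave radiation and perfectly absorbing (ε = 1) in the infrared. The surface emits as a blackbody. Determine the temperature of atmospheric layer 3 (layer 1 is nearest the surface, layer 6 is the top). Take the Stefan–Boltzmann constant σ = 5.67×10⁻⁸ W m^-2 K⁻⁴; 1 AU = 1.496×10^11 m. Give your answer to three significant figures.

79.7 kelvin

Orbital distance: d = 7.47 AU = 1.118×10^12 m.
Spreading L over a sphere of radius d: S = 8.33×10^25/(4π·1.12×10^12²) = 5.308 W m^-2.
Top-of-atmosphere balance: σT_e⁴ = S(1−α)/4 = 0.5706 W m^-2 → T_e = 56.32 K.
The net upward flux σT_e⁴ is constant between every pair of levels, so T_k⁴ = (N+1−k)T_e⁴.
With k = 3: T_3 = (6+1−3)^¼·56.32 K = 79.65 K.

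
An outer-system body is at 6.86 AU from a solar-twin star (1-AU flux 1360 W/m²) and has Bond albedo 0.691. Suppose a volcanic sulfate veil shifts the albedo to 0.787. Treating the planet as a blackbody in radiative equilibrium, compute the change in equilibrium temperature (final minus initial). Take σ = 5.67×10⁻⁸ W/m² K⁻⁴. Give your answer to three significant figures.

Irradiance scales as 1/d², so S = 1360 W/m² × (1/6.86)² = 28.90 W/m².
With α = 0.691, T₁ = 79.21 K.
After:  T₂ = [28.90·0.213/(4σ)]^(1/4) = 72.18 K.
ΔT = T₂ − T₁ = -7.036 K.

-7.04 kelvin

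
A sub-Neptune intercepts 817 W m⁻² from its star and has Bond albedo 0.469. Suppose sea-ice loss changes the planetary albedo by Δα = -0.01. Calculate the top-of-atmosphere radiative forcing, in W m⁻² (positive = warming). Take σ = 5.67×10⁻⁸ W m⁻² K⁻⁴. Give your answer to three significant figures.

2.04 W m⁻²

ΔF = −(S/4)Δα = −(817.0/4)×(-0.01) = 2.042 W m⁻².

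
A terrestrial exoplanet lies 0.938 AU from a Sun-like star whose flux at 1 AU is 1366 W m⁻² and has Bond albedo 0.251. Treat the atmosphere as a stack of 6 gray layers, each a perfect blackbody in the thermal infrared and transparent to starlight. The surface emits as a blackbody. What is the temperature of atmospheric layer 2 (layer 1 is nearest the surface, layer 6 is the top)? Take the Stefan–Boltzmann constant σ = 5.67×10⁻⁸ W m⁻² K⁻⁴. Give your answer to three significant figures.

Flux at the orbit: S = 1366/(0.938)² = 1553 W m⁻².
OLR = S(1−α)/4 = 290.7 W m⁻²; the top layer radiates at T_e = 267.6 K.
In the N-layer model, layer k (counted from the surface) has T_k = (N+1−k)^(1/4)·T_e.
T_2 = (5)^(1/4)·267.6 = 400.1 K.

400 kelvin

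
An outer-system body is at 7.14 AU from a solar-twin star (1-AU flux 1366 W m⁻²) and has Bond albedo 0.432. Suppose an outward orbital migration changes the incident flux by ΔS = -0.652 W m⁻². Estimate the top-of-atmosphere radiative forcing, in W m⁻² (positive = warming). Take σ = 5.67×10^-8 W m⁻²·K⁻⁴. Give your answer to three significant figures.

-0.0926 W m⁻²

By the inverse-square law, S = 1366/7.14² = 26.80 W m⁻².
ΔF = Δ[S(1−α)]/4 = (1−0.432)·-0.652/4 = -0.09258 W m⁻².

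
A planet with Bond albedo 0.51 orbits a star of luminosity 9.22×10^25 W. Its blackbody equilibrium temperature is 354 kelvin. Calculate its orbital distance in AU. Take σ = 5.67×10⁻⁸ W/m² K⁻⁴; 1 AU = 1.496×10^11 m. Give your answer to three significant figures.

0.212 AU

The flux needed for this T is 4σT⁴/(1−0.51) = 7269 W/m².
S = L/(4πd²) → d = √(L/4πS) = √(9.22×10^25/(4π·7269)) = 3.177×10^10 m = 0.2124 AU.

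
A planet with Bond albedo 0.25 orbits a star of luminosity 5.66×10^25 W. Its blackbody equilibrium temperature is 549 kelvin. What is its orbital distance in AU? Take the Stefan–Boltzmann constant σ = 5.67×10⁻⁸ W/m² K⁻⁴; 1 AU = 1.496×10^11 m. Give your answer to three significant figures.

0.0856 AU

Required flux: S = 4σT⁴/(1−α) = 27470 W/m².
S = L/(4πd²) → d = √(L/4πS) = √(5.66×10^25/(4π·27470)) = 1.280×10^10 m = 0.08559 AU.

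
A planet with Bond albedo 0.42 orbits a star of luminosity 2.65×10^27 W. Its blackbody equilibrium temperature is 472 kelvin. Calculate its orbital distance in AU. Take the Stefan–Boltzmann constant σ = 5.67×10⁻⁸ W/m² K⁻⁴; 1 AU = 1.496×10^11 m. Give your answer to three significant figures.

The flux needed for this T is 4σT⁴/(1−0.42) = 19410 W/m².
Then d = [L/(4πS)]^(1/2) = 1.042×10^11 m, i.e. 0.6968 AU.

0.697 AU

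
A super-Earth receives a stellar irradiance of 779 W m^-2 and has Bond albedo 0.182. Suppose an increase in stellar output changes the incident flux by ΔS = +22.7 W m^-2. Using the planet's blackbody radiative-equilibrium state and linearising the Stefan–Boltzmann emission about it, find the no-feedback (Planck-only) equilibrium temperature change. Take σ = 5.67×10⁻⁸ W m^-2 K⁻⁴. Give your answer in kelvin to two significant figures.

Reference equilibrium: T_e = [S(1−α)/(4σ)]^(1/4) = 230.2 K.
TOA radiative forcing: ΔF = (1−α)ΔS/4 = 0.818·(+22.7)/4 = 4.642 W m^-2.
Planck response: λ_P = 4σT_e³ = 4·5.67×10⁻⁸·(230.2)³ = 2.768 W m^-2/K.
So ΔT₀ = 4.642/2.768 = 1.68 K.

1.7 K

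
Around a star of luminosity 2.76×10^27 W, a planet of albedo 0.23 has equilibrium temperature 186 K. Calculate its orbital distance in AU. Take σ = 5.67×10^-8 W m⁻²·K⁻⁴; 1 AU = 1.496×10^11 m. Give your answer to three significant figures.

Required flux: S = 4σT⁴/(1−α) = 352.5 W m⁻².
S = L/(4πd²) → d = √(L/4πS) = √(2.76×10^27/(4π·352.5)) = 7.893×10^11 m = 5.276 AU.

5.28 AU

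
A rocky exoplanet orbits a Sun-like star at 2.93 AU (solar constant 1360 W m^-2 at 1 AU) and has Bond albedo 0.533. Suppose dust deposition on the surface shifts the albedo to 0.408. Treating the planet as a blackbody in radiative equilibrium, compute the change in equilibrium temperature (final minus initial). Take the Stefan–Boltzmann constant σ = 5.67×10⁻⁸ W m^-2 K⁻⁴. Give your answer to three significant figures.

8.21 kelvin

By the inverse-square law, S = 1360/2.93² = 158.4 W m^-2.
With α = 0.533, T₁ = 134.4 K.
Final:   T₂ = [S(1−0.408)/(4σ)]^(1/4) = 142.6 K.
Change: 142.6 − 134.4 = 8.210 K.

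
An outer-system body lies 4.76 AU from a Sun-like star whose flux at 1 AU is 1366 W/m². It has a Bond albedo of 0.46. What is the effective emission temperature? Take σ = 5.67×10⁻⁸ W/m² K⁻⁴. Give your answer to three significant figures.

109 K

Irradiance scales as 1/d², so S = 1366 W/m² × (1/4.76)² = 60.29 W/m².
The planet absorbs (1−α)S over its disc πR² and re-emits over 4πR², so the mean absorbed flux is (1−0.46)·60.29/4 = 8.139 W/m².
Balancing against σT⁴: T = (8.139/5.67×10⁻⁸)^(1/4) = 109.5 K.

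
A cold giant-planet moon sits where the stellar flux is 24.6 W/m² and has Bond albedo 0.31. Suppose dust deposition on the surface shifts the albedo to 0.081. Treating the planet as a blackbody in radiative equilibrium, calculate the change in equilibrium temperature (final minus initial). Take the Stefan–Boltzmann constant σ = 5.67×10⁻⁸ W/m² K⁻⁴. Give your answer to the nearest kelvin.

7 K

Before: T₁ = [24.60·0.69/(4σ)]^(1/4) = 93.01 K.
After:  T₂ = [24.60·0.919/(4σ)]^(1/4) = 99.92 K.
ΔT = T₂ − T₁ = 6.909 K.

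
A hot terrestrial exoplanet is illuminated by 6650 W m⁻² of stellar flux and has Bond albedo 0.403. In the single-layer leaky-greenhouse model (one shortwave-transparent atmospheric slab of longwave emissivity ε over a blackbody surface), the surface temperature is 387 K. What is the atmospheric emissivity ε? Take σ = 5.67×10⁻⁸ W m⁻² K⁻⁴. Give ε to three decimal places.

Effective temperature: T_e = [S(1−α)/(4σ)]^(1/4) = 363.7 K.
T_s⁴ = T_e⁴·2/(2−ε) → ε = 2 − 2(T_e/T_s)⁴ = 2 − 2·(363.7/387)⁴ = 0.4392.

0.439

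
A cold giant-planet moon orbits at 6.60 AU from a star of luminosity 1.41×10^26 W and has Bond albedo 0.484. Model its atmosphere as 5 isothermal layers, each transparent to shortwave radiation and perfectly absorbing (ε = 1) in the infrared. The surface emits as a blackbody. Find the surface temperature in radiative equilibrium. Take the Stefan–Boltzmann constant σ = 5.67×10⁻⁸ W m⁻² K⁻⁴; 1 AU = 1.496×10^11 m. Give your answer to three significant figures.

112 K

d = 6.60 × 1.496×10^11 m = 9.874×10^11 m.
S = L/(4πd²) = 11.51 W m⁻².
The effective emission temperature is T_e = [S(1−α)/(4σ)]^¼ = 71.53 K.
With N = 5 opaque layers, T_s = (N+1)^(1/4)·T_e = 6^(1/4)·71.53 = 112.0 K.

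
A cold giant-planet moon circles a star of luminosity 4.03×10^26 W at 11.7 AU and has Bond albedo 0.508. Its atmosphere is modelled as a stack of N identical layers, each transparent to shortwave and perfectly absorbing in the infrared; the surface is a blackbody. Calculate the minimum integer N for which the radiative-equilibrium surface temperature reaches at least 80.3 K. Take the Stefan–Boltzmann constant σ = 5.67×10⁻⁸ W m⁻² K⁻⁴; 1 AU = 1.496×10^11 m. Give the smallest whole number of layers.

d = 11.7 × 1.496×10^11 m = 1.750×10^12 m.
Spreading L over a sphere of radius d: S = 4.03×10^26/(4π·1.75×10^12²) = 10.47 W m⁻².
Top-of-atmosphere balance: σT_e⁴ = S(1−α)/4 = 1.288 W m⁻² → T_e = 69.03 K.
Need (N+1)T_e⁴ ≥ T_s⁴, i.e. N+1 ≥ (80.3/69.03)⁴ = 1.831.
The minimum whole number is N = 1.

1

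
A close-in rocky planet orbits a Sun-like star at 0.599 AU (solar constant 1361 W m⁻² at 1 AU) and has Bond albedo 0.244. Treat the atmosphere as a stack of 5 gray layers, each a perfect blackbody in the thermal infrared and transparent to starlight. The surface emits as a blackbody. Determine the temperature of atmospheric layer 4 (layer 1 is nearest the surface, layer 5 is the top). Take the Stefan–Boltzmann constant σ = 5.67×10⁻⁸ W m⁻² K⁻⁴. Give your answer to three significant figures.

399 K

By the inverse-square law, S = 1361/0.599² = 3793 W m⁻².
Top-of-atmosphere balance: σT_e⁴ = S(1−α)/4 = 716.9 W m⁻² → T_e = 335.3 K.
The net upward flux σT_e⁴ is constant between every pair of levels, so T_k⁴ = (N+1−k)T_e⁴.
With k = 4: T_4 = (5+1−4)^¼·335.3 K = 398.8 K.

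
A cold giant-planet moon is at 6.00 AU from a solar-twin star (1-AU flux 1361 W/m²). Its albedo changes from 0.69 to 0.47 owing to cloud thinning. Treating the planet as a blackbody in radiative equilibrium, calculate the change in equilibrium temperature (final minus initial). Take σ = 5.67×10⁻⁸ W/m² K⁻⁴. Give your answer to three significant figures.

Irradiance scales as 1/d², so S = 1361 W/m² × (1/6.00)² = 37.81 W/m².
Before: T₁ = [37.81·0.31/(4σ)]^(1/4) = 84.78 K.
After:  T₂ = [37.81·0.53/(4σ)]^(1/4) = 96.95 K.
Change: 96.95 − 84.78 = 12.16 K.

12.2 K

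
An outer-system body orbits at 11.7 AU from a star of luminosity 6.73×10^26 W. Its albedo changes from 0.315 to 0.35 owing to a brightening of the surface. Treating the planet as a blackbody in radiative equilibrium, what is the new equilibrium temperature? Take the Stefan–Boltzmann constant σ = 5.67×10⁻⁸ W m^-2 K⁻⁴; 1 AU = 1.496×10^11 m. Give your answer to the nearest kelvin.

84 K

Orbital distance: d = 11.7 AU = 1.750×10^12 m.
Spreading L over a sphere of radius d: S = 6.73×10^26/(4π·1.75×10^12²) = 17.48 W m^-2.
With the new albedo, S(1−α₂)/4 = 2.841 W m^-2, so T₂ = 84.13 K.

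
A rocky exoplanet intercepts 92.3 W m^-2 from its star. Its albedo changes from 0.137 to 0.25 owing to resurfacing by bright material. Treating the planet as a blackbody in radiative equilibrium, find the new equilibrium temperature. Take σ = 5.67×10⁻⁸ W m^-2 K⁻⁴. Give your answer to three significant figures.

T₂ = [S(1−α₂)/(4σ)]^(1/4) = [92.30·0.75/(4σ)]^(1/4) = 132.2 K.

132 K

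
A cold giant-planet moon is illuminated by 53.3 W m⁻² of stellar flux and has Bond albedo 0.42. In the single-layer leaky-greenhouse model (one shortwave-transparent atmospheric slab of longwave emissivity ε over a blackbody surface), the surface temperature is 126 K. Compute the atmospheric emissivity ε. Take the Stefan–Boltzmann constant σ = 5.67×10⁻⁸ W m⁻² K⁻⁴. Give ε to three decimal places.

0.918

TOA balance gives T_e = 108.1 K.
Since (2−ε)/2 = (T_e/T_s)⁴ = 0.5408, ε = 0.9184.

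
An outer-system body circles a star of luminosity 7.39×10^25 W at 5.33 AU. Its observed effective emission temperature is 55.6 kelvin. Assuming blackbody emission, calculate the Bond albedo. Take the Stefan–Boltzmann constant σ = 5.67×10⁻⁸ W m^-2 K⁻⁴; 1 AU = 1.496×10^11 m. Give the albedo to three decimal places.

Orbital distance: d = 5.33 AU = 7.974×10^11 m.
S = L/(4πd²) = 9.249 W m^-2.
Energy balance: S(1−α)/4 = σT⁴, so 1−α = 4σT⁴/S.
σT⁴ = 0.5419 W m^-2, so 4σT⁴ = 2.167 W m^-2.
Hence α = 1 − 2.167/9.249 = 0.7657.

0.766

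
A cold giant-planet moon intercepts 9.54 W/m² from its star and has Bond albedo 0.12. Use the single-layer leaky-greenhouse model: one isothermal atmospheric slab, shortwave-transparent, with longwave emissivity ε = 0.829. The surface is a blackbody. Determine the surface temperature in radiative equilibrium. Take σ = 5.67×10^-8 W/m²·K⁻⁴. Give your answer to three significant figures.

89.2 K

Effective emission temperature (TOA balance): σT_e⁴ = S(1−α)/4 = 2.099 W/m² → T_e = 78.00 K.
Surface balance with a leaky layer gives σT_s⁴ = σT_e⁴·2/(2−ε), so T_s = T_e·[2/(2−0.829)]^(1/4) = 89.17 K.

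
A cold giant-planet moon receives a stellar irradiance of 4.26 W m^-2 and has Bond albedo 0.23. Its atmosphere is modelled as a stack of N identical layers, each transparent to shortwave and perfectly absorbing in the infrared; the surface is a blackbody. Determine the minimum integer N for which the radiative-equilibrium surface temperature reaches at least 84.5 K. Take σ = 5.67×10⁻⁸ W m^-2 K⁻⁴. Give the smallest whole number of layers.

3

OLR = S(1−α)/4 = 0.8200 W m^-2; the top layer radiates at T_e = 61.67 K.
T_s = (N+1)^(1/4)·T_e ≥ 84.5 K requires N+1 ≥ (T_s/T_e)⁴ = (84.5/61.67)⁴ = 3.525.
So N ≥ 2.525; the smallest integer is N = 3.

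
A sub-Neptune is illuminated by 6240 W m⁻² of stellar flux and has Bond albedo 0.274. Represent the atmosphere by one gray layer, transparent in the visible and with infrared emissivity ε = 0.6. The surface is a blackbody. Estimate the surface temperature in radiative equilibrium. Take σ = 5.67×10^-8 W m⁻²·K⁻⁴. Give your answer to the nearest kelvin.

The planet radiates to space at T_e = [S(1−α)/(4σ)]^(1/4) = 375.9 K.
Surface balance with a leaky layer gives σT_s⁴ = σT_e⁴·2/(2−ε), so T_s = T_e·[2/(2−0.6)]^(1/4) = 411.0 K.

411 K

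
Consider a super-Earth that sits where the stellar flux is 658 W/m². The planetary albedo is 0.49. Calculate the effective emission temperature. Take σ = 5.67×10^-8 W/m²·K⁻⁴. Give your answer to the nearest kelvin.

The planet absorbs (1−α)S over its disc πR² and re-emits over 4πR², so the mean absorbed flux is (1−0.49)·658.0/4 = 83.89 W/m².
Balancing against σT⁴: T = (83.89/5.67×10⁻⁸)^(1/4) = 196.1 K.

196 K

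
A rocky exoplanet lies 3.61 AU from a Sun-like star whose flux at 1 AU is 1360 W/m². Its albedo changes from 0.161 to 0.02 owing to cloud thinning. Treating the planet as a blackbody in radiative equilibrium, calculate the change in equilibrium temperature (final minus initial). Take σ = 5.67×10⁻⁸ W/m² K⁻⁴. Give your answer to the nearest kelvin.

6 kelvin

Flux at the orbit: S = 1360/(3.61)² = 104.4 W/m².
Before: T₁ = [104.4·0.839/(4σ)]^(1/4) = 140.2 K.
With α = 0.02, T₂ = 145.7 K.
ΔT = T₂ − T₁ = 5.551 K.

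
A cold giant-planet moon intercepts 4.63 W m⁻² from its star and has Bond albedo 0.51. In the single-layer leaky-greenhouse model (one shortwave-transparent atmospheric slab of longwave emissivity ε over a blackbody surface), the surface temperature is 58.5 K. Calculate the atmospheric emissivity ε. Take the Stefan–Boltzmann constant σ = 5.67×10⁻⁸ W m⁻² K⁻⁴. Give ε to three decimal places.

Effective temperature: T_e = [S(1−α)/(4σ)]^(1/4) = 56.24 K.
Since (2−ε)/2 = (T_e/T_s)⁴ = 0.8541, ε = 0.2918.

0.292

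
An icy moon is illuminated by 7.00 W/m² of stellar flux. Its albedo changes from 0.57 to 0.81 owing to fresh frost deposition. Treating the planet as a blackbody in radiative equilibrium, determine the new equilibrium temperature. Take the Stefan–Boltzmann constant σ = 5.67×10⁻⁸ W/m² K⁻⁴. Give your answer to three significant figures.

49.2 K

T₂ = [S(1−α₂)/(4σ)]^(1/4) = [7.000·0.19/(4σ)]^(1/4) = 49.21 K.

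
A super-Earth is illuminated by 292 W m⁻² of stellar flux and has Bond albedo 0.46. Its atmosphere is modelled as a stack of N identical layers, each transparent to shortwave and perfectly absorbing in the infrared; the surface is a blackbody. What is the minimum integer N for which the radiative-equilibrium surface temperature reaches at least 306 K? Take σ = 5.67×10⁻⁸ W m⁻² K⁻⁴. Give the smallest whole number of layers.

12

Top-of-atmosphere balance: σT_e⁴ = S(1−α)/4 = 39.42 W m⁻² → T_e = 162.4 K.
Since T_s⁴ = (N+1)T_e⁴, we need N ≥ (T_s/T_e)⁴ − 1 = 11.611.
The minimum whole number is N = 12.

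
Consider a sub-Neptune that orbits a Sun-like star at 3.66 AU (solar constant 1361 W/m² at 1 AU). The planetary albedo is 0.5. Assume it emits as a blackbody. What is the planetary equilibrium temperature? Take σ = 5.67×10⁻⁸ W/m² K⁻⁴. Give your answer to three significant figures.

122 kelvin

By the inverse-square law, S = 1361/3.66² = 101.6 W/m².
Averaging over the sphere, the absorbed flux is S(1−α)/4 = 12.70 W/m².
Balancing against σT⁴: T = (12.70/5.67×10⁻⁸)^(1/4) = 122.3 K.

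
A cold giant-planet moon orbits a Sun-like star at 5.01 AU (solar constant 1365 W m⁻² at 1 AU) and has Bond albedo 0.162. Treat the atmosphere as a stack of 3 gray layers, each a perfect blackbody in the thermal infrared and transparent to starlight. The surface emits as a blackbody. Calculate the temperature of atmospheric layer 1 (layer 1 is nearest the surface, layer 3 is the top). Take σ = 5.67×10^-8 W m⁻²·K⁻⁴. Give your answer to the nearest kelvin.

157 K

Irradiance scales as 1/d², so S = 1365 W m⁻² × (1/5.01)² = 54.38 W m⁻².
Top-of-atmosphere balance: σT_e⁴ = S(1−α)/4 = 11.39 W m⁻² → T_e = 119.1 K.
Each opaque layer satisfies 2T_j⁴ = T_{j−1}⁴ + T_{j+1}⁴, giving T_k⁴ = (N+1−k)T_e⁴.
T_1 = (3)^(1/4)·119.1 = 156.7 K.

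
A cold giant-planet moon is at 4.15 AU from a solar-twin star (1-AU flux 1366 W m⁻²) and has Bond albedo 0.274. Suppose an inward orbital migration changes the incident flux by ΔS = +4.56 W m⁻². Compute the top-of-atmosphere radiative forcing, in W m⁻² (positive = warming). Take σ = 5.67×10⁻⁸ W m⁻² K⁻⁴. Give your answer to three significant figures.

Flux at the orbit: S = 1366/(4.15)² = 79.31 W m⁻².
ΔF = Δ[S(1−α)]/4 = (1−0.274)·+4.56/4 = 0.8276 W m⁻².

0.828 W m⁻²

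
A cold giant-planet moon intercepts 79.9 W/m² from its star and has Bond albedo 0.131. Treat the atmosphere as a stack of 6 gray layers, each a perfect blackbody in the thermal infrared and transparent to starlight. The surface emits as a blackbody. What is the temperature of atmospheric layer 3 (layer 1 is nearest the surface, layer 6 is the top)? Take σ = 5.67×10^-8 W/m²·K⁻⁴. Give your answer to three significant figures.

The effective emission temperature is T_e = [S(1−α)/(4σ)]^¼ = 132.3 K.
The net upward flux σT_e⁴ is constant between every pair of levels, so T_k⁴ = (N+1−k)T_e⁴.
T_3 = (4)^(1/4)·132.3 = 187.1 K.

187 K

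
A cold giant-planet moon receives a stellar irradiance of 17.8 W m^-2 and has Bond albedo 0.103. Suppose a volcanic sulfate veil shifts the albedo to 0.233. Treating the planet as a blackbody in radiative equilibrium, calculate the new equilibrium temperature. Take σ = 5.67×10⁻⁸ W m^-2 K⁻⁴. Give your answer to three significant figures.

88.1 kelvin

T₂ = [S(1−α₂)/(4σ)]^(1/4) = [17.80·0.767/(4σ)]^(1/4) = 88.08 K.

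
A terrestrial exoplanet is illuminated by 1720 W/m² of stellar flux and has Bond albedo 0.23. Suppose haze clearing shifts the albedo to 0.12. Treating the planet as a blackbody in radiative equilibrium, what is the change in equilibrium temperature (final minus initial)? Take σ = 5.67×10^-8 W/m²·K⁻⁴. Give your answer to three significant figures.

Before: T₁ = [1720·0.77/(4σ)]^(1/4) = 276.4 K.
After:  T₂ = [1720·0.88/(4σ)]^(1/4) = 285.8 K.
ΔT = T₂ − T₁ = 9.384 K.

9.38 kelvin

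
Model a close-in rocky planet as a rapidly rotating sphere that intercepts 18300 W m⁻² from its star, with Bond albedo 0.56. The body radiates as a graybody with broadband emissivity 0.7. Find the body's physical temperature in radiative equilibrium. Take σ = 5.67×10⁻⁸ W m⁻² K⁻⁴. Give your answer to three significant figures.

Averaging over the sphere, the absorbed flux is S(1−α)/4 = 2013 W m⁻².
Radiative balance εσT⁴ = 2013 gives T = [2013/(0.7·σ)]^(1/4) = 474.6 K.

475 K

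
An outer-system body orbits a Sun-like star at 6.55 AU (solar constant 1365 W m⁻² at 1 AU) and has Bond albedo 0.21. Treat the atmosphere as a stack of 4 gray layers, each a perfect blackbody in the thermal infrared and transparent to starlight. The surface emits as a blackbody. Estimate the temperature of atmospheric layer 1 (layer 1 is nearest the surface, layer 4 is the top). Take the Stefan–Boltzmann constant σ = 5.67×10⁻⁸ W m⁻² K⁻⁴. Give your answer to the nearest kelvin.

Irradiance scales as 1/d², so S = 1365 W m⁻² × (1/6.55)² = 31.82 W m⁻².
The effective emission temperature is T_e = [S(1−α)/(4σ)]^¼ = 102.6 K.
In the N-layer model, layer k (counted from the surface) has T_k = (N+1−k)^(1/4)·T_e.
With k = 1: T_1 = (4+1−1)^¼·102.6 K = 145.1 K.

145 kelvin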